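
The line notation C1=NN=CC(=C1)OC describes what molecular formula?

Heavy atoms from the SMILES: 5 C, 2 N, 1 O.
Implicit hydrogens by atom environment:
  3 × C (aromatic): 1 H each → 3
  2 × N (aromatic): no H
  1 × C: 3 H
  1 × C (aromatic): no H
  1 × O: no H
  Total hydrogens = 6.
Molecular formula: C5H6N2O

C5H6N2O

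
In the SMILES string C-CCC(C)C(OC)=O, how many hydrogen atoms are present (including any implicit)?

14

Hydrogens are implicit in SMILES; fill each atom to its normal valence:
  3 × C: 3 H each → 9
  2 × C: 2 H each → 4
  2 × O: no H
  1 × C: 1 H
  1 × C: no H
  Total hydrogens = 14.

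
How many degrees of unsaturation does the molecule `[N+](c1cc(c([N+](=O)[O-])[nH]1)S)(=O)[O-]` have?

5

Molecular formula from the SMILES: C4H3N3O4S.
DoU = (2C + 2 + N − H − X)/2 = (2·4 + 2 + 3 − 3 − 0)/2 = 10/2 = 5.
(Structurally: 1 ring(s) + 4 π bond(s) = 5.)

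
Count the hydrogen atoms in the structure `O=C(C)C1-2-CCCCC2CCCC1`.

20

Hydrogens are implicit in SMILES; fill each atom to its normal valence:
  8 × C: 2 H each → 16
  2 × C: no H
  1 × C: 3 H
  1 × C: 1 H
  1 × O: no H
  Total hydrogens = 20.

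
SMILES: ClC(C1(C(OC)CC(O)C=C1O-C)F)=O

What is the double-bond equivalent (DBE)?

Molecular formula from the SMILES: C9H12ClFO4.
DoU = (2C + 2 + N − H − X)/2 = (2·9 + 2 + 0 − 12 − 2)/2 = 6/2 = 3.
(Structurally: 1 ring(s) + 2 π bond(s) = 3.)

3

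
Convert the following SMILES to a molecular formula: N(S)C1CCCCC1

C6H13NS

Heavy atoms from the SMILES: 6 C, 1 N, 1 S.
Implicit hydrogens by atom environment:
  5 × C: 2 H each → 10
  1 × C: 1 H
  1 × N: 1 H
  1 × S: 1 H
  Total hydrogens = 13.
Molecular formula: C6H13NS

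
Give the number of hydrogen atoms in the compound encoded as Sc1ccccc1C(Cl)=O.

Hydrogens are implicit in SMILES; fill each atom to its normal valence:
  4 × C (aromatic): 1 H each → 4
  2 × C (aromatic): no H
  1 × C: no H
  1 × Cl: no H
  1 × O: no H
  1 × S: 1 H
  Total hydrogens = 5.

5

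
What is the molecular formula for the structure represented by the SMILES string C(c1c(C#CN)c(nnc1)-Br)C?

Heavy atoms from the SMILES: 1 Br, 8 C, 3 N.
Implicit hydrogens by atom environment:
  3 × C (aromatic): no H
  2 × C: no H
  2 × N (aromatic): no H
  1 × Br: no H
  1 × C: 3 H
  1 × C: 2 H
  1 × C (aromatic): 1 H
  1 × N: 2 H
  Total hydrogens = 8.
Molecular formula: C8H8BrN3

C8H8BrN3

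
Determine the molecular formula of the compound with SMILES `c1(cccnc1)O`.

C5H5NO

Heavy atoms from the SMILES: 5 C, 1 N, 1 O.
Implicit hydrogens by atom environment:
  4 × C (aromatic): 1 H each → 4
  1 × C (aromatic): no H
  1 × N (aromatic): no H
  1 × O: 1 H
  Total hydrogens = 5.
Molecular formula: C5H5NO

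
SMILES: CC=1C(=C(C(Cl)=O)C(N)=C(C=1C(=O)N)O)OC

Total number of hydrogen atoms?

11

Hydrogens are implicit in SMILES; fill each atom to its normal valence:
  6 × C (aromatic): no H
  3 × O: no H
  2 × C: 3 H each → 6
  2 × C: no H
  2 × N: 2 H each → 4
  1 × Cl: no H
  1 × O: 1 H
  Total hydrogens = 11.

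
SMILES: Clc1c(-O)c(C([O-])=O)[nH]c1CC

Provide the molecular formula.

C7H7ClNO3-

Heavy atoms from the SMILES: 7 C, 1 Cl, 1 N, 3 O.
Implicit hydrogens by atom environment:
  4 × C (aromatic): no H
  1 × C: 3 H
  1 × C: 2 H
  1 × C: no H
  1 × Cl: no H
  1 × N (aromatic): 1 H
  1 × O: 1 H
  1 × O: no H
  1 × O (charge -1): no H
  Total hydrogens = 7.
Net charge -1.
Molecular formula: C7H7ClNO3-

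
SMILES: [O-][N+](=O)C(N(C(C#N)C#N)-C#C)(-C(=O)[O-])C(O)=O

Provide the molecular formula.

Heavy atoms from the SMILES: 8 C, 4 N, 6 O.
Implicit hydrogens by atom environment:
  6 × C: no H
  3 × N: no H
  3 × O: no H
  2 × C: 1 H each → 2
  2 × O (charge -1): no H
  1 × N (charge +1): no H
  1 × O: 1 H
  Total hydrogens = 3.
Net charge -1.
Molecular formula: C8H3N4O6-

C8H3N4O6-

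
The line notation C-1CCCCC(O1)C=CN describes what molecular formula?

Heavy atoms from the SMILES: 8 C, 1 N, 1 O.
Implicit hydrogens by atom environment:
  5 × C: 2 H each → 10
  3 × C: 1 H each → 3
  1 × N: 2 H
  1 × O: no H
  Total hydrogens = 15.
Molecular formula: C8H15NO

C8H15NO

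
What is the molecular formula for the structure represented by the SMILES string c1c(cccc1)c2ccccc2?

Heavy atoms from the SMILES: 12 C.
Implicit hydrogens by atom environment:
  10 × C (aromatic): 1 H each → 10
  2 × C (aromatic): no H
  Total hydrogens = 10.
Molecular formula: C12H10

C12H10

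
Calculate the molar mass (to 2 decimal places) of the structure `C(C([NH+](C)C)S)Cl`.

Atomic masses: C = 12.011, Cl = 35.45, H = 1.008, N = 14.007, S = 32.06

140.65

Molecular formula: C4H11ClNS+.
M = 4×12.011 + 1×35.45 + 11×1.008 + 1×14.007 + 1×32.06 = 140.65 g/mol.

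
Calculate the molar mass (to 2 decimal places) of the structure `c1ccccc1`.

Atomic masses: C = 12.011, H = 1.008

78.11

Molecular formula: C6H6.
M = 6×12.011 + 6×1.008 = 78.11 g/mol.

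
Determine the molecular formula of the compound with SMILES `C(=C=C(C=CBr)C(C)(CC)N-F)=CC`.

C11H15BrFN

Heavy atoms from the SMILES: 1 Br, 11 C, 1 F, 1 N.
Implicit hydrogens by atom environment:
  4 × C: no H
  3 × C: 3 H each → 9
  3 × C: 1 H each → 3
  1 × Br: no H
  1 × C: 2 H
  1 × F: no H
  1 × N: 1 H
  Total hydrogens = 15.
Molecular formula: C11H15BrFN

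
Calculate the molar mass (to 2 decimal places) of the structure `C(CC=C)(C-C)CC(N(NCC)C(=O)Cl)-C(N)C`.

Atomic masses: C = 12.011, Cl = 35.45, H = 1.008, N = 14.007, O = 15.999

275.82

Molecular formula: C13H26ClN3O.
M = 13×12.011 + 1×35.45 + 26×1.008 + 3×14.007 + 1×15.999 = 275.82 g/mol.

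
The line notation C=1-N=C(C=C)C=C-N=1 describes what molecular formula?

C6H6N2

Heavy atoms from the SMILES: 6 C, 2 N.
Implicit hydrogens by atom environment:
  3 × C (aromatic): 1 H each → 3
  2 × N (aromatic): no H
  1 × C: 2 H
  1 × C: 1 H
  1 × C (aromatic): no H
  Total hydrogens = 6.
Molecular formula: C6H6N2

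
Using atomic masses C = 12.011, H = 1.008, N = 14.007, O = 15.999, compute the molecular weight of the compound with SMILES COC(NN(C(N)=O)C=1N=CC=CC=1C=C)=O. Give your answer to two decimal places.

Molecular formula: C10H12N4O3.
M = 10×12.011 + 12×1.008 + 4×14.007 + 3×15.999 = 236.23 g/mol.

236.23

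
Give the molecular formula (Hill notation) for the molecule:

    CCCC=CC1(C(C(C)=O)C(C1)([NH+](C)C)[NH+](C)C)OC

[C16H32N2O2]2+

Heavy atoms from the SMILES: 16 C, 2 N, 2 O.
Implicit hydrogens by atom environment:
  7 × C: 3 H each → 21
  3 × C: 2 H each → 6
  3 × C: 1 H each → 3
  3 × C: no H
  2 × N (charge +1): 1 H each → 2
  2 × O: no H
  Total hydrogens = 32.
Net charge +2.
Molecular formula: [C16H32N2O2]2+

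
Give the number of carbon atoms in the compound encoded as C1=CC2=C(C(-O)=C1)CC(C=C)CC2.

12

The symbol for carbon appears 12 times in the SMILES.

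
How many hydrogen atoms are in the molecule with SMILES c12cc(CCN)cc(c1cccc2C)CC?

19

Hydrogens are implicit in SMILES; fill each atom to its normal valence:
  5 × C (aromatic): 1 H each → 5
  5 × C (aromatic): no H
  3 × C: 2 H each → 6
  2 × C: 3 H each → 6
  1 × N: 2 H
  Total hydrogens = 19.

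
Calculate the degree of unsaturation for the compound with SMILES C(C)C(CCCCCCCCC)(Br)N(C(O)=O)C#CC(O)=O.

4

Molecular formula from the SMILES: C16H26BrNO4.
DoU = (2C + 2 + N − H − X)/2 = (2·16 + 2 + 1 − 26 − 1)/2 = 8/2 = 4.
(Structurally: 0 ring(s) + 4 π bond(s) = 4.)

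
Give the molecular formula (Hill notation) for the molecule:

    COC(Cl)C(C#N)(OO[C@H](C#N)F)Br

C6H5BrClFN2O3

Heavy atoms from the SMILES: 1 Br, 6 C, 1 Cl, 1 F, 2 N, 3 O.
Implicit hydrogens by atom environment:
  3 × C: no H
  3 × O: no H
  2 × C: 1 H each → 2
  2 × N: no H
  1 × Br: no H
  1 × C: 3 H
  1 × Cl: no H
  1 × F: no H
  Total hydrogens = 5.
Molecular formula: C6H5BrClFN2O3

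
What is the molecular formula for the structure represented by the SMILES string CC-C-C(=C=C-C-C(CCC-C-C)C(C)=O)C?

C16H28O

Heavy atoms from the SMILES: 16 C, 1 O.
Implicit hydrogens by atom environment:
  7 × C: 2 H each → 14
  4 × C: 3 H each → 12
  3 × C: no H
  2 × C: 1 H each → 2
  1 × O: no H
  Total hydrogens = 28.
Molecular formula: C16H28O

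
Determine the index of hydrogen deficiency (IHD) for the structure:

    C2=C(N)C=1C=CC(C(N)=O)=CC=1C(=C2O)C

Molecular formula from the SMILES: C12H12N2O2.
DoU = (2C + 2 + N − H − X)/2 = (2·12 + 2 + 2 − 12 − 0)/2 = 16/2 = 8.
(Structurally: 2 ring(s) + 6 π bond(s) = 8.)

8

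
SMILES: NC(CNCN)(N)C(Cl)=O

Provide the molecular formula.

C4H11ClN4O

Heavy atoms from the SMILES: 4 C, 1 Cl, 4 N, 1 O.
Implicit hydrogens by atom environment:
  3 × N: 2 H each → 6
  2 × C: 2 H each → 4
  2 × C: no H
  1 × Cl: no H
  1 × N: 1 H
  1 × O: no H
  Total hydrogens = 11.
Molecular formula: C4H11ClN4O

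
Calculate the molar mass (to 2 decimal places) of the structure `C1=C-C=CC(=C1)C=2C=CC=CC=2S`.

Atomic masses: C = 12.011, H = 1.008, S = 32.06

Molecular formula: C12H10S.
M = 12×12.011 + 10×1.008 + 1×32.06 = 186.27 g/mol.

186.27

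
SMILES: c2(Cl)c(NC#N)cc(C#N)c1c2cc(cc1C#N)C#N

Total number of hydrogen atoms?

4

Hydrogens are implicit in SMILES; fill each atom to its normal valence:
  7 × C (aromatic): no H
  4 × C: no H
  4 × N: no H
  3 × C (aromatic): 1 H each → 3
  1 × Cl: no H
  1 × N: 1 H
  Total hydrogens = 4.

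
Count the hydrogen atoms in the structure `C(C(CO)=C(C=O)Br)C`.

Hydrogens are implicit in SMILES; fill each atom to its normal valence:
  2 × C: 2 H each → 4
  2 × C: no H
  1 × Br: no H
  1 × C: 3 H
  1 × C: 1 H
  1 × O: 1 H
  1 × O: no H
  Total hydrogens = 9.

9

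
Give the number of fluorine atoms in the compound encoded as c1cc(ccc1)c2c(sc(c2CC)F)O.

The symbol for fluorine appears 1 time in the SMILES.

1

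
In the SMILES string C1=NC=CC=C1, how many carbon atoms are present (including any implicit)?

5

The symbol for carbon appears 5 times in the SMILES.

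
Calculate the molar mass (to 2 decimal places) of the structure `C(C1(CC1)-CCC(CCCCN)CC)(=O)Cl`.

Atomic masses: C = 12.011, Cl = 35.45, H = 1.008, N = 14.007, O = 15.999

Molecular formula: C13H24ClNO.
M = 13×12.011 + 1×35.45 + 24×1.008 + 1×14.007 + 1×15.999 = 245.79 g/mol.

245.79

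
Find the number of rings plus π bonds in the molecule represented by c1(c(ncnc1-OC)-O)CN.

Molecular formula from the SMILES: C6H9N3O2.
DoU = (2C + 2 + N − H − X)/2 = (2·6 + 2 + 3 − 9 − 0)/2 = 8/2 = 4.
(Structurally: 1 ring(s) + 3 π bond(s) = 4.)

4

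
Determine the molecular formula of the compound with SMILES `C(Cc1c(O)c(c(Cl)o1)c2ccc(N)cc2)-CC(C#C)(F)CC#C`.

C19H17ClFNO2

Heavy atoms from the SMILES: 19 C, 1 Cl, 1 F, 1 N, 2 O.
Implicit hydrogens by atom environment:
  6 × C (aromatic): no H
  4 × C: 2 H each → 8
  4 × C (aromatic): 1 H each → 4
  3 × C: no H
  2 × C: 1 H each → 2
  1 × Cl: no H
  1 × F: no H
  1 × N: 2 H
  1 × O: 1 H
  1 × O (aromatic): no H
  Total hydrogens = 17.
Molecular formula: C19H17ClFNO2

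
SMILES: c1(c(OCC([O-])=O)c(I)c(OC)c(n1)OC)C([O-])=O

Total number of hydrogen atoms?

Hydrogens are implicit in SMILES; fill each atom to its normal valence:
  5 × C (aromatic): no H
  5 × O: no H
  2 × C: 3 H each → 6
  2 × C: no H
  2 × O (charge -1): no H
  1 × C: 2 H
  1 × I: no H
  1 × N (aromatic): no H
  Total hydrogens = 8.

8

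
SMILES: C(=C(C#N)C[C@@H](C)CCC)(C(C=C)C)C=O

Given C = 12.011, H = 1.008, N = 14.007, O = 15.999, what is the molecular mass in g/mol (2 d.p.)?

219.33

Molecular formula: C14H21NO.
M = 14×12.011 + 21×1.008 + 1×14.007 + 1×15.999 = 219.33 g/mol.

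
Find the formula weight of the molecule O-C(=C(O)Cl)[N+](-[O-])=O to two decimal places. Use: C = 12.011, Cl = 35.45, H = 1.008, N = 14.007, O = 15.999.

Molecular formula: C2H2ClNO4.
M = 2×12.011 + 1×35.45 + 2×1.008 + 1×14.007 + 4×15.999 = 139.49 g/mol.

139.49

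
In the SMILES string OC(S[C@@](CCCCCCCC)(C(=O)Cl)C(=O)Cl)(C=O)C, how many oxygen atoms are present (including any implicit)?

The symbol for oxygen appears 4 times in the SMILES.

4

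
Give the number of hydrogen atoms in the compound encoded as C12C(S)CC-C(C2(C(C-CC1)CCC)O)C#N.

Hydrogens are implicit in SMILES; fill each atom to its normal valence:
  7 × C: 2 H each → 14
  4 × C: 1 H each → 4
  2 × C: no H
  1 × C: 3 H
  1 × N: no H
  1 × O: 1 H
  1 × S: 1 H
  Total hydrogens = 23.

23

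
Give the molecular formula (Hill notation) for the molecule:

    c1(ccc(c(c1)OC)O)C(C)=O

C9H10O3

Heavy atoms from the SMILES: 9 C, 3 O.
Implicit hydrogens by atom environment:
  3 × C (aromatic): 1 H each → 3
  3 × C (aromatic): no H
  2 × C: 3 H each → 6
  2 × O: no H
  1 × C: no H
  1 × O: 1 H
  Total hydrogens = 10.
Molecular formula: C9H10O3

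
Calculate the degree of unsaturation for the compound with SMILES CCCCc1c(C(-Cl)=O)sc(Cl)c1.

4

Molecular formula from the SMILES: C9H10Cl2OS.
DoU = (2C + 2 + N − H − X)/2 = (2·9 + 2 + 0 − 10 − 2)/2 = 8/2 = 4.
(Structurally: 1 ring(s) + 3 π bond(s) = 4.)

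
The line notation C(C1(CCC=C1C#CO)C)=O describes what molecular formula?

Heavy atoms from the SMILES: 9 C, 2 O.
Implicit hydrogens by atom environment:
  4 × C: no H
  2 × C: 2 H each → 4
  2 × C: 1 H each → 2
  1 × C: 3 H
  1 × O: 1 H
  1 × O: no H
  Total hydrogens = 10.
Molecular formula: C9H10O2

C9H10O2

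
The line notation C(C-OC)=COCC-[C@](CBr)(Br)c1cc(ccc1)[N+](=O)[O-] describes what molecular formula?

Heavy atoms from the SMILES: 2 Br, 14 C, 1 N, 4 O.
Implicit hydrogens by atom environment:
  4 × C: 2 H each → 8
  4 × C (aromatic): 1 H each → 4
  3 × O: no H
  2 × Br: no H
  2 × C: 1 H each → 2
  2 × C (aromatic): no H
  1 × C: 3 H
  1 × C: no H
  1 × N (charge +1): no H
  1 × O (charge -1): no H
  Total hydrogens = 17.
Molecular formula: C14H17Br2NO4

C14H17Br2NO4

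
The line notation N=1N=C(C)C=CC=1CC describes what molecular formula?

Heavy atoms from the SMILES: 7 C, 2 N.
Implicit hydrogens by atom environment:
  2 × C: 3 H each → 6
  2 × C (aromatic): 1 H each → 2
  2 × C (aromatic): no H
  2 × N (aromatic): no H
  1 × C: 2 H
  Total hydrogens = 10.
Molecular formula: C7H10N2

C7H10N2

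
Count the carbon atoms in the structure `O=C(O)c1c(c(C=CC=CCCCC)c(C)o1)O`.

14

The symbol for carbon appears 14 times in the SMILES. Lowercase c denotes aromatic carbon and counts toward C.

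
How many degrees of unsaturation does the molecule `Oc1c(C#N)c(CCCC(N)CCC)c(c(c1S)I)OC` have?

Molecular formula from the SMILES: C15H21IN2O2S.
DoU = (2C + 2 + N − H − X)/2 = (2·15 + 2 + 2 − 21 − 1)/2 = 12/2 = 6.
(Structurally: 1 ring(s) + 5 π bond(s) = 6.)

6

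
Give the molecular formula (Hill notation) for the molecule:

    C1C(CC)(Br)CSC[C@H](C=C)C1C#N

Heavy atoms from the SMILES: 1 Br, 11 C, 1 N, 1 S.
Implicit hydrogens by atom environment:
  5 × C: 2 H each → 10
  3 × C: 1 H each → 3
  2 × C: no H
  1 × Br: no H
  1 × C: 3 H
  1 × N: no H
  1 × S: no H
  Total hydrogens = 16.
Molecular formula: C11H16BrNS

C11H16BrNS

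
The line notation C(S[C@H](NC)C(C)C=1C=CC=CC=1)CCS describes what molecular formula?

C13H21NS2

Heavy atoms from the SMILES: 13 C, 1 N, 2 S.
Implicit hydrogens by atom environment:
  5 × C (aromatic): 1 H each → 5
  3 × C: 2 H each → 6
  2 × C: 3 H each → 6
  2 × C: 1 H each → 2
  1 × C (aromatic): no H
  1 × N: 1 H
  1 × S: 1 H
  1 × S: no H
  Total hydrogens = 21.
Molecular formula: C13H21NS2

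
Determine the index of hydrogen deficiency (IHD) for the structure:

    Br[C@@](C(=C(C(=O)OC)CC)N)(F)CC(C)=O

3

Molecular formula from the SMILES: C10H15BrFNO3.
DoU = (2C + 2 + N − H − X)/2 = (2·10 + 2 + 1 − 15 − 2)/2 = 6/2 = 3.
(Structurally: 0 ring(s) + 3 π bond(s) = 3.)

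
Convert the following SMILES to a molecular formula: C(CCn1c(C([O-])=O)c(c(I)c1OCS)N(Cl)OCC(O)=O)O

Heavy atoms from the SMILES: 11 C, 1 Cl, 1 I, 2 N, 7 O, 1 S.
Implicit hydrogens by atom environment:
  5 × C: 2 H each → 10
  4 × C (aromatic): no H
  4 × O: no H
  2 × C: no H
  2 × O: 1 H each → 2
  1 × Cl: no H
  1 × I: no H
  1 × N (aromatic): no H
  1 × N: no H
  1 × O (charge -1): no H
  1 × S: 1 H
  Total hydrogens = 13.
Net charge -1.
Molecular formula: C11H13ClIN2O7S-

C11H13ClIN2O7S-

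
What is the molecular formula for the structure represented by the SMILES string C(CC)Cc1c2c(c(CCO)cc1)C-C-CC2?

Heavy atoms from the SMILES: 16 C, 1 O.
Implicit hydrogens by atom environment:
  9 × C: 2 H each → 18
  4 × C (aromatic): no H
  2 × C (aromatic): 1 H each → 2
  1 × C: 3 H
  1 × O: 1 H
  Total hydrogens = 24.
Molecular formula: C16H24O

C16H24O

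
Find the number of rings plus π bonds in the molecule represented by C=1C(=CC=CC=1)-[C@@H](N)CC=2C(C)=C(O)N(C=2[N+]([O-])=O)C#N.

10

Molecular formula from the SMILES: C14H14N4O3.
DoU = (2C + 2 + N − H − X)/2 = (2·14 + 2 + 4 − 14 − 0)/2 = 20/2 = 10.
(Structurally: 2 ring(s) + 8 π bond(s) = 10.)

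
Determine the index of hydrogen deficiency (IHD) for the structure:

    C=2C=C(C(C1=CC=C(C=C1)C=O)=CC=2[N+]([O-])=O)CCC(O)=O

Molecular formula from the SMILES: C16H13NO5.
DoU = (2C + 2 + N − H − X)/2 = (2·16 + 2 + 1 − 13 − 0)/2 = 22/2 = 11.
(Structurally: 2 ring(s) + 9 π bond(s) = 11.)

11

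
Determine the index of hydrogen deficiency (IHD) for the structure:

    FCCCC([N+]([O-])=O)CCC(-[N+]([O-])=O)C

Molecular formula from the SMILES: C8H15FN2O4.
DoU = (2C + 2 + N − H − X)/2 = (2·8 + 2 + 2 − 15 − 1)/2 = 4/2 = 2.
(Structurally: 0 ring(s) + 2 π bond(s) = 2.)

2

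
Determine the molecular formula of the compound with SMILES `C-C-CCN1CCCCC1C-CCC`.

Heavy atoms from the SMILES: 13 C, 1 N.
Implicit hydrogens by atom environment:
  10 × C: 2 H each → 20
  2 × C: 3 H each → 6
  1 × C: 1 H
  1 × N: no H
  Total hydrogens = 27.
Molecular formula: C13H27N

C13H27N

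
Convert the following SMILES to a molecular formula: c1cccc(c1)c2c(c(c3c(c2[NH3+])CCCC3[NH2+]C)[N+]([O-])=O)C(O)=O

Heavy atoms from the SMILES: 18 C, 3 N, 4 O.
Implicit hydrogens by atom environment:
  7 × C (aromatic): no H
  5 × C (aromatic): 1 H each → 5
  3 × C: 2 H each → 6
  2 × O: no H
  1 × C: 3 H
  1 × C: 1 H
  1 × C: no H
  1 × N (charge +1): 3 H
  1 × N (charge +1): 2 H
  1 × N (charge +1): no H
  1 × O: 1 H
  1 × O (charge -1): no H
  Total hydrogens = 21.
Net charge +2.
Molecular formula: [C18H21N3O4]2+

[C18H21N3O4]2+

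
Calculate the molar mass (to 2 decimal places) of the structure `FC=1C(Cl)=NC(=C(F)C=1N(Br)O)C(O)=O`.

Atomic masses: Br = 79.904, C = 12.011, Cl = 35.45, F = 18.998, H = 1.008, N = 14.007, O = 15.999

303.44

Molecular formula: C6H2BrClF2N2O3.
M = 1×79.904 + 6×12.011 + 1×35.45 + 2×18.998 + 2×1.008 + 2×14.007 + 3×15.999 = 303.44 g/mol.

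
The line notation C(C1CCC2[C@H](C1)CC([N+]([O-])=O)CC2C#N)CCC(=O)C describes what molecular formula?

C16H24N2O3

Heavy atoms from the SMILES: 16 C, 2 N, 3 O.
Implicit hydrogens by atom environment:
  8 × C: 2 H each → 16
  5 × C: 1 H each → 5
  2 × C: no H
  2 × O: no H
  1 × C: 3 H
  1 × N (charge +1): no H
  1 × N: no H
  1 × O (charge -1): no H
  Total hydrogens = 24.
Molecular formula: C16H24N2O3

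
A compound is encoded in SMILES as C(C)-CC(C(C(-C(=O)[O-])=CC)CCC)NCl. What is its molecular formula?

C12H21ClNO2-

Heavy atoms from the SMILES: 12 C, 1 Cl, 1 N, 2 O.
Implicit hydrogens by atom environment:
  4 × C: 2 H each → 8
  3 × C: 3 H each → 9
  3 × C: 1 H each → 3
  2 × C: no H
  1 × Cl: no H
  1 × N: 1 H
  1 × O: no H
  1 × O (charge -1): no H
  Total hydrogens = 21.
Net charge -1.
Molecular formula: C12H21ClNO2-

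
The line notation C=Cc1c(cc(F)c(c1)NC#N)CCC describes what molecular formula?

C12H13FN2

Heavy atoms from the SMILES: 12 C, 1 F, 2 N.
Implicit hydrogens by atom environment:
  4 × C (aromatic): no H
  3 × C: 2 H each → 6
  2 × C (aromatic): 1 H each → 2
  1 × C: 3 H
  1 × C: 1 H
  1 × C: no H
  1 × F: no H
  1 × N: 1 H
  1 × N: no H
  Total hydrogens = 13.
Molecular formula: C12H13FN2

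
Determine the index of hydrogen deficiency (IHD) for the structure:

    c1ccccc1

4

Molecular formula from the SMILES: C6H6.
DoU = (2C + 2 + N − H − X)/2 = (2·6 + 2 + 0 − 6 − 0)/2 = 8/2 = 4.
(Structurally: 1 ring(s) + 3 π bond(s) = 4.)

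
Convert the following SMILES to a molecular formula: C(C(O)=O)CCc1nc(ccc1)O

Heavy atoms from the SMILES: 9 C, 1 N, 3 O.
Implicit hydrogens by atom environment:
  3 × C: 2 H each → 6
  3 × C (aromatic): 1 H each → 3
  2 × C (aromatic): no H
  2 × O: 1 H each → 2
  1 × C: no H
  1 × N (aromatic): no H
  1 × O: no H
  Total hydrogens = 11.
Molecular formula: C9H11NO3

C9H11NO3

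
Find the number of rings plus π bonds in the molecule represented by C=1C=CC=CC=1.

4

Molecular formula from the SMILES: C6H6.
DoU = (2C + 2 + N − H − X)/2 = (2·6 + 2 + 0 − 6 − 0)/2 = 8/2 = 4.
(Structurally: 1 ring(s) + 3 π bond(s) = 4.)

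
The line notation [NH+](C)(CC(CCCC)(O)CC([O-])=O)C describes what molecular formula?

Heavy atoms from the SMILES: 10 C, 1 N, 3 O.
Implicit hydrogens by atom environment:
  5 × C: 2 H each → 10
  3 × C: 3 H each → 9
  2 × C: no H
  1 × N (charge +1): 1 H
  1 × O: 1 H
  1 × O: no H
  1 × O (charge -1): no H
  Total hydrogens = 21.
Molecular formula: C10H21NO3

C10H21NO3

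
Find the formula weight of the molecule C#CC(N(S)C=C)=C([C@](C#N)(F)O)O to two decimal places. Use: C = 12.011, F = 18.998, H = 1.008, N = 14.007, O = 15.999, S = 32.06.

214.21

Molecular formula: C8H7FN2O2S.
M = 8×12.011 + 1×18.998 + 7×1.008 + 2×14.007 + 2×15.999 + 1×32.06 = 214.21 g/mol.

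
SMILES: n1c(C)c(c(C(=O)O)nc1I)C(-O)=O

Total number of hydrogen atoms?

5

Hydrogens are implicit in SMILES; fill each atom to its normal valence:
  4 × C (aromatic): no H
  2 × C: no H
  2 × N (aromatic): no H
  2 × O: 1 H each → 2
  2 × O: no H
  1 × C: 3 H
  1 × I: no H
  Total hydrogens = 5.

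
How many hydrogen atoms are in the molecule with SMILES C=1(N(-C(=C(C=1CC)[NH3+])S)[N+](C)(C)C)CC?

Hydrogens are implicit in SMILES; fill each atom to its normal valence:
  5 × C: 3 H each → 15
  4 × C (aromatic): no H
  2 × C: 2 H each → 4
  1 × N (charge +1): 3 H
  1 × N (aromatic): no H
  1 × N (charge +1): no H
  1 × S: 1 H
  Total hydrogens = 23.

23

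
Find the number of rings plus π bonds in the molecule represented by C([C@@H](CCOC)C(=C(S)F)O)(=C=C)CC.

3

Molecular formula from the SMILES: C11H17FO2S.
DoU = (2C + 2 + N − H − X)/2 = (2·11 + 2 + 0 − 17 − 1)/2 = 6/2 = 3.
(Structurally: 0 ring(s) + 3 π bond(s) = 3.)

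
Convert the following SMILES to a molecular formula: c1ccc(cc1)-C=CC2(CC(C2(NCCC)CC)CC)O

C19H29NO

Heavy atoms from the SMILES: 19 C, 1 N, 1 O.
Implicit hydrogens by atom environment:
  5 × C: 2 H each → 10
  5 × C (aromatic): 1 H each → 5
  3 × C: 3 H each → 9
  3 × C: 1 H each → 3
  2 × C: no H
  1 × C (aromatic): no H
  1 × N: 1 H
  1 × O: 1 H
  Total hydrogens = 29.
Molecular formula: C19H29NO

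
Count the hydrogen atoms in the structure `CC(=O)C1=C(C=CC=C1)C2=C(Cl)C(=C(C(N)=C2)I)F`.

10

Hydrogens are implicit in SMILES; fill each atom to its normal valence:
  7 × C (aromatic): no H
  5 × C (aromatic): 1 H each → 5
  1 × C: 3 H
  1 × C: no H
  1 × Cl: no H
  1 × F: no H
  1 × I: no H
  1 × N: 2 H
  1 × O: no H
  Total hydrogens = 10.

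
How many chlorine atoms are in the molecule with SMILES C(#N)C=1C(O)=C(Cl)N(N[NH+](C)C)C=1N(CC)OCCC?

The symbol for chlorine appears 1 time in the SMILES.

1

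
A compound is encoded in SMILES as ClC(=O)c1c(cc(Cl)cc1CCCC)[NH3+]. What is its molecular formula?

Heavy atoms from the SMILES: 11 C, 2 Cl, 1 N, 1 O.
Implicit hydrogens by atom environment:
  4 × C (aromatic): no H
  3 × C: 2 H each → 6
  2 × C (aromatic): 1 H each → 2
  2 × Cl: no H
  1 × C: 3 H
  1 × C: no H
  1 × N (charge +1): 3 H
  1 × O: no H
  Total hydrogens = 14.
Net charge +1.
Molecular formula: C11H14Cl2NO+

C11H14Cl2NO+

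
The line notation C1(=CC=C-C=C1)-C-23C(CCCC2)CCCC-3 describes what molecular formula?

C16H22

Heavy atoms from the SMILES: 16 C.
Implicit hydrogens by atom environment:
  8 × C: 2 H each → 16
  5 × C (aromatic): 1 H each → 5
  1 × C: 1 H
  1 × C: no H
  1 × C (aromatic): no H
  Total hydrogens = 22.
Molecular formula: C16H22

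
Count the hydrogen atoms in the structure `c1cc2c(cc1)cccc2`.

Hydrogens are implicit in SMILES; fill each atom to its normal valence:
  8 × C (aromatic): 1 H each → 8
  2 × C (aromatic): no H
  Total hydrogens = 8.

8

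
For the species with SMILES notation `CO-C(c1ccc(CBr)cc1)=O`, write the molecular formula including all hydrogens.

C9H9BrO2

Heavy atoms from the SMILES: 1 Br, 9 C, 2 O.
Implicit hydrogens by atom environment:
  4 × C (aromatic): 1 H each → 4
  2 × C (aromatic): no H
  2 × O: no H
  1 × Br: no H
  1 × C: 3 H
  1 × C: 2 H
  1 × C: no H
  Total hydrogens = 9.
Molecular formula: C9H9BrO2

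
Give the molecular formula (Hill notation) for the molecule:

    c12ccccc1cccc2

C10H8

Heavy atoms from the SMILES: 10 C.
Implicit hydrogens by atom environment:
  8 × C (aromatic): 1 H each → 8
  2 × C (aromatic): no H
  Total hydrogens = 8.
Molecular formula: C10H8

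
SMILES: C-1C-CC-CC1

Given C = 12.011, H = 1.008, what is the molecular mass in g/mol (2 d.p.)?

84.16

Molecular formula: C6H12.
M = 6×12.011 + 12×1.008 = 84.16 g/mol.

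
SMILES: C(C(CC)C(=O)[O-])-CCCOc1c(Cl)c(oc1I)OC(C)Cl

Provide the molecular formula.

C14H18Cl2IO5-

Heavy atoms from the SMILES: 14 C, 2 Cl, 1 I, 5 O.
Implicit hydrogens by atom environment:
  5 × C: 2 H each → 10
  4 × C (aromatic): no H
  3 × O: no H
  2 × C: 3 H each → 6
  2 × C: 1 H each → 2
  2 × Cl: no H
  1 × C: no H
  1 × I: no H
  1 × O (aromatic): no H
  1 × O (charge -1): no H
  Total hydrogens = 18.
Net charge -1.
Molecular formula: C14H18Cl2IO5-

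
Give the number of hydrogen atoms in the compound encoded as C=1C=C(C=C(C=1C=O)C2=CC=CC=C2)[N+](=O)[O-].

Hydrogens are implicit in SMILES; fill each atom to its normal valence:
  8 × C (aromatic): 1 H each → 8
  4 × C (aromatic): no H
  2 × O: no H
  1 × C: 1 H
  1 × N (charge +1): no H
  1 × O (charge -1): no H
  Total hydrogens = 9.

9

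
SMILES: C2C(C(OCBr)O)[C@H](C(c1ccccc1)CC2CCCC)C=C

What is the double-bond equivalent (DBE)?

6

Molecular formula from the SMILES: C20H29BrO2.
DoU = (2C + 2 + N − H − X)/2 = (2·20 + 2 + 0 − 29 − 1)/2 = 12/2 = 6.
(Structurally: 2 ring(s) + 4 π bond(s) = 6.)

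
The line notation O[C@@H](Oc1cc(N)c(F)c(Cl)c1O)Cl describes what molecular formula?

C7H6Cl2FNO3

Heavy atoms from the SMILES: 7 C, 2 Cl, 1 F, 1 N, 3 O.
Implicit hydrogens by atom environment:
  5 × C (aromatic): no H
  2 × Cl: no H
  2 × O: 1 H each → 2
  1 × C (aromatic): 1 H
  1 × C: 1 H
  1 × F: no H
  1 × N: 2 H
  1 × O: no H
  Total hydrogens = 6.
Molecular formula: C7H6Cl2FNO3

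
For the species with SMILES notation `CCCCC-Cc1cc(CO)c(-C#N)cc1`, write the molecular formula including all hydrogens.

Heavy atoms from the SMILES: 14 C, 1 N, 1 O.
Implicit hydrogens by atom environment:
  6 × C: 2 H each → 12
  3 × C (aromatic): 1 H each → 3
  3 × C (aromatic): no H
  1 × C: 3 H
  1 × C: no H
  1 × N: no H
  1 × O: 1 H
  Total hydrogens = 19.
Molecular formula: C14H19NO

C14H19NO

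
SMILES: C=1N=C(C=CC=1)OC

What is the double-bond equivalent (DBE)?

4

Molecular formula from the SMILES: C6H7NO.
DoU = (2C + 2 + N − H − X)/2 = (2·6 + 2 + 1 − 7 − 0)/2 = 8/2 = 4.
(Structurally: 1 ring(s) + 3 π bond(s) = 4.)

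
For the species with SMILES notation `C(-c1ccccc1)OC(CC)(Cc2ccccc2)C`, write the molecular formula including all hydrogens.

Heavy atoms from the SMILES: 18 C, 1 O.
Implicit hydrogens by atom environment:
  10 × C (aromatic): 1 H each → 10
  3 × C: 2 H each → 6
  2 × C: 3 H each → 6
  2 × C (aromatic): no H
  1 × C: no H
  1 × O: no H
  Total hydrogens = 22.
Molecular formula: C18H22O

C18H22O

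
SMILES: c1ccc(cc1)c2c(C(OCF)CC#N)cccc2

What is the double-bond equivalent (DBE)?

Molecular formula from the SMILES: C16H14FNO.
DoU = (2C + 2 + N − H − X)/2 = (2·16 + 2 + 1 − 14 − 1)/2 = 20/2 = 10.
(Structurally: 2 ring(s) + 8 π bond(s) = 10.)

10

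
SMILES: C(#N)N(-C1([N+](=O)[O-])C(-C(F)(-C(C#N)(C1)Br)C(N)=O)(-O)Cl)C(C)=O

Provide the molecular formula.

Heavy atoms from the SMILES: 1 Br, 10 C, 1 Cl, 1 F, 5 N, 5 O.
Implicit hydrogens by atom environment:
  8 × C: no H
  3 × N: no H
  3 × O: no H
  1 × Br: no H
  1 × C: 3 H
  1 × C: 2 H
  1 × Cl: no H
  1 × F: no H
  1 × N: 2 H
  1 × N (charge +1): no H
  1 × O: 1 H
  1 × O (charge -1): no H
  Total hydrogens = 8.
Molecular formula: C10H8BrClFN5O5

C10H8BrClFN5O5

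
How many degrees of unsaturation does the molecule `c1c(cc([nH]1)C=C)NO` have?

Molecular formula from the SMILES: C6H8N2O.
DoU = (2C + 2 + N − H − X)/2 = (2·6 + 2 + 2 − 8 − 0)/2 = 8/2 = 4.
(Structurally: 1 ring(s) + 3 π bond(s) = 4.)

4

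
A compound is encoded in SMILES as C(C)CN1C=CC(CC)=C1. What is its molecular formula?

Heavy atoms from the SMILES: 9 C, 1 N.
Implicit hydrogens by atom environment:
  3 × C: 2 H each → 6
  3 × C (aromatic): 1 H each → 3
  2 × C: 3 H each → 6
  1 × C (aromatic): no H
  1 × N (aromatic): no H
  Total hydrogens = 15.
Molecular formula: C9H15N

C9H15N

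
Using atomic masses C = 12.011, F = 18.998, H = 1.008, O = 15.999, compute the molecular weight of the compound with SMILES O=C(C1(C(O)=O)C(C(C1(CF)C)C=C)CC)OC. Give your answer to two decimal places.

Molecular formula: C13H19FO4.
M = 13×12.011 + 1×18.998 + 19×1.008 + 4×15.999 = 258.29 g/mol.

258.29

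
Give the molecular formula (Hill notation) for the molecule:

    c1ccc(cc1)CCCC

Heavy atoms from the SMILES: 10 C.
Implicit hydrogens by atom environment:
  5 × C (aromatic): 1 H each → 5
  3 × C: 2 H each → 6
  1 × C: 3 H
  1 × C (aromatic): no H
  Total hydrogens = 14.
Molecular formula: C10H14

C10H14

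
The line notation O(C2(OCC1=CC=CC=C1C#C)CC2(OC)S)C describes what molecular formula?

C14H16O3S

Heavy atoms from the SMILES: 14 C, 3 O, 1 S.
Implicit hydrogens by atom environment:
  4 × C (aromatic): 1 H each → 4
  3 × C: no H
  3 × O: no H
  2 × C: 3 H each → 6
  2 × C: 2 H each → 4
  2 × C (aromatic): no H
  1 × C: 1 H
  1 × S: 1 H
  Total hydrogens = 16.
Molecular formula: C14H16O3S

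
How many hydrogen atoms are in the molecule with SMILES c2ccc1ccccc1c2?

8

Hydrogens are implicit in SMILES; fill each atom to its normal valence:
  8 × C (aromatic): 1 H each → 8
  2 × C (aromatic): no H
  Total hydrogens = 8.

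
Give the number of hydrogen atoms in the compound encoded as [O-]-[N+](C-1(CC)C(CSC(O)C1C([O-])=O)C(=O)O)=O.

12

Hydrogens are implicit in SMILES; fill each atom to its normal valence:
  3 × C: 1 H each → 3
  3 × C: no H
  3 × O: no H
  2 × C: 2 H each → 4
  2 × O: 1 H each → 2
  2 × O (charge -1): no H
  1 × C: 3 H
  1 × N (charge +1): no H
  1 × S: no H
  Total hydrogens = 12.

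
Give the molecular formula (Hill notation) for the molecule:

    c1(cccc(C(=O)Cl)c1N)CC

C9H10ClNO

Heavy atoms from the SMILES: 9 C, 1 Cl, 1 N, 1 O.
Implicit hydrogens by atom environment:
  3 × C (aromatic): 1 H each → 3
  3 × C (aromatic): no H
  1 × C: 3 H
  1 × C: 2 H
  1 × C: no H
  1 × Cl: no H
  1 × N: 2 H
  1 × O: no H
  Total hydrogens = 10.
Molecular formula: C9H10ClNO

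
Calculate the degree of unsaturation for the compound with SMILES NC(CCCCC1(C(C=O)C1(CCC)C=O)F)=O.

4

Molecular formula from the SMILES: C13H20FNO3.
DoU = (2C + 2 + N − H − X)/2 = (2·13 + 2 + 1 − 20 − 1)/2 = 8/2 = 4.
(Structurally: 1 ring(s) + 3 π bond(s) = 4.)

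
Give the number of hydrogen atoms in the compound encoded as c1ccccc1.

6

Hydrogens are implicit in SMILES; fill each atom to its normal valence:
  6 × C (aromatic): 1 H each → 6
  Total hydrogens = 6.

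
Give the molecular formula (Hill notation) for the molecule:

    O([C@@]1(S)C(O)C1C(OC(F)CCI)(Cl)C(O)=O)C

Heavy atoms from the SMILES: 9 C, 1 Cl, 1 F, 1 I, 5 O, 1 S.
Implicit hydrogens by atom environment:
  3 × C: 1 H each → 3
  3 × C: no H
  3 × O: no H
  2 × C: 2 H each → 4
  2 × O: 1 H each → 2
  1 × C: 3 H
  1 × Cl: no H
  1 × F: no H
  1 × I: no H
  1 × S: 1 H
  Total hydrogens = 13.
Molecular formula: C9H13ClFIO5S

C9H13ClFIO5S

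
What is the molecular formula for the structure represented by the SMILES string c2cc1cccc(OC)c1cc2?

C11H10O

Heavy atoms from the SMILES: 11 C, 1 O.
Implicit hydrogens by atom environment:
  7 × C (aromatic): 1 H each → 7
  3 × C (aromatic): no H
  1 × C: 3 H
  1 × O: no H
  Total hydrogens = 10.
Molecular formula: C11H10O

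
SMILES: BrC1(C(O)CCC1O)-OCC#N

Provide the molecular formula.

C7H10BrNO3

Heavy atoms from the SMILES: 1 Br, 7 C, 1 N, 3 O.
Implicit hydrogens by atom environment:
  3 × C: 2 H each → 6
  2 × C: 1 H each → 2
  2 × C: no H
  2 × O: 1 H each → 2
  1 × Br: no H
  1 × N: no H
  1 × O: no H
  Total hydrogens = 10.
Molecular formula: C7H10BrNO3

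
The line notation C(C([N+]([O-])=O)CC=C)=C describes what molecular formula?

C6H9NO2

Heavy atoms from the SMILES: 6 C, 1 N, 2 O.
Implicit hydrogens by atom environment:
  3 × C: 2 H each → 6
  3 × C: 1 H each → 3
  1 × N (charge +1): no H
  1 × O: no H
  1 × O (charge -1): no H
  Total hydrogens = 9.
Molecular formula: C6H9NO2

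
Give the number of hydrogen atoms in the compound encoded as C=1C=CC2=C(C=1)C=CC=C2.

Hydrogens are implicit in SMILES; fill each atom to its normal valence:
  8 × C (aromatic): 1 H each → 8
  2 × C (aromatic): no H
  Total hydrogens = 8.

8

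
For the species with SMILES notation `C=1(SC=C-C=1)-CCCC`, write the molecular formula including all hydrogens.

Heavy atoms from the SMILES: 8 C, 1 S.
Implicit hydrogens by atom environment:
  3 × C: 2 H each → 6
  3 × C (aromatic): 1 H each → 3
  1 × C: 3 H
  1 × C (aromatic): no H
  1 × S (aromatic): no H
  Total hydrogens = 12.
Molecular formula: C8H12S

C8H12S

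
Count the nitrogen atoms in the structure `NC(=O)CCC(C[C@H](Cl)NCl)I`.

The symbol for nitrogen appears 2 times in the SMILES.

2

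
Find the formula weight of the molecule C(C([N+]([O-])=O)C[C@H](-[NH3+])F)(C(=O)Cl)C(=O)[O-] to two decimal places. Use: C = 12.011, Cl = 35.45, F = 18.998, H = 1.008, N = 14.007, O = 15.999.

Molecular formula: C6H8ClFN2O5.
M = 6×12.011 + 1×35.45 + 1×18.998 + 8×1.008 + 2×14.007 + 5×15.999 = 242.59 g/mol.

242.59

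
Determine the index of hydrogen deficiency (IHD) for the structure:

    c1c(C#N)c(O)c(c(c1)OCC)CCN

Molecular formula from the SMILES: C11H14N2O2.
DoU = (2C + 2 + N − H − X)/2 = (2·11 + 2 + 2 − 14 − 0)/2 = 12/2 = 6.
(Structurally: 1 ring(s) + 5 π bond(s) = 6.)

6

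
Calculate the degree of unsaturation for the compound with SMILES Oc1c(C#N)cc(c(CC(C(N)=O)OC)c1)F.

Molecular formula from the SMILES: C11H11FN2O3.
DoU = (2C + 2 + N − H − X)/2 = (2·11 + 2 + 2 − 11 − 1)/2 = 14/2 = 7.
(Structurally: 1 ring(s) + 6 π bond(s) = 7.)

7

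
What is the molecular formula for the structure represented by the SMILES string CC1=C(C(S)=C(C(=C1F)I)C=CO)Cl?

Heavy atoms from the SMILES: 9 C, 1 Cl, 1 F, 1 I, 1 O, 1 S.
Implicit hydrogens by atom environment:
  6 × C (aromatic): no H
  2 × C: 1 H each → 2
  1 × C: 3 H
  1 × Cl: no H
  1 × F: no H
  1 × I: no H
  1 × O: 1 H
  1 × S: 1 H
  Total hydrogens = 7.
Molecular formula: C9H7ClFIOS

C9H7ClFIOS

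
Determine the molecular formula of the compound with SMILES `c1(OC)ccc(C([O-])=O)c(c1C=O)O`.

C9H7O5-

Heavy atoms from the SMILES: 9 C, 5 O.
Implicit hydrogens by atom environment:
  4 × C (aromatic): no H
  3 × O: no H
  2 × C (aromatic): 1 H each → 2
  1 × C: 3 H
  1 × C: 1 H
  1 × C: no H
  1 × O: 1 H
  1 × O (charge -1): no H
  Total hydrogens = 7.
Net charge -1.
Molecular formula: C9H7O5-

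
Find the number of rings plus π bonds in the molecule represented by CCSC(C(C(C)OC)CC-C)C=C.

1

Molecular formula from the SMILES: C12H24OS.
DoU = (2C + 2 + N − H − X)/2 = (2·12 + 2 + 0 − 24 − 0)/2 = 2/2 = 1.
(Structurally: 0 ring(s) + 1 π bond(s) = 1.)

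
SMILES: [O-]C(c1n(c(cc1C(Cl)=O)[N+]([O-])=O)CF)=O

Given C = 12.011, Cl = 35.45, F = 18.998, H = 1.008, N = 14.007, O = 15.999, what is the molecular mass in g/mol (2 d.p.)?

249.56

Molecular formula: C7H3ClFN2O5-.
M = 7×12.011 + 1×35.45 + 1×18.998 + 3×1.008 + 2×14.007 + 5×15.999 = 249.56 g/mol.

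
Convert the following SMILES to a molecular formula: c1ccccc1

C6H6

Heavy atoms from the SMILES: 6 C.
Implicit hydrogens by atom environment:
  6 × C (aromatic): 1 H each → 6
  Total hydrogens = 6.
Molecular formula: C6H6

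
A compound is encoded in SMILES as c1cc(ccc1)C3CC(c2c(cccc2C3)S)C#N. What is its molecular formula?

C17H15NS

Heavy atoms from the SMILES: 17 C, 1 N, 1 S.
Implicit hydrogens by atom environment:
  8 × C (aromatic): 1 H each → 8
  4 × C (aromatic): no H
  2 × C: 2 H each → 4
  2 × C: 1 H each → 2
  1 × C: no H
  1 × N: no H
  1 × S: 1 H
  Total hydrogens = 15.
Molecular formula: C17H15NS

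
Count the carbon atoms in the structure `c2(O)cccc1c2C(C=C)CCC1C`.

The symbol for carbon appears 13 times in the SMILES. Lowercase c denotes aromatic carbon and counts toward C.

13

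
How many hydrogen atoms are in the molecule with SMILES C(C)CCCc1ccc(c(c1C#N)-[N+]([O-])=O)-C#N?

Hydrogens are implicit in SMILES; fill each atom to its normal valence:
  4 × C: 2 H each → 8
  4 × C (aromatic): no H
  2 × C (aromatic): 1 H each → 2
  2 × C: no H
  2 × N: no H
  1 × C: 3 H
  1 × N (charge +1): no H
  1 × O: no H
  1 × O (charge -1): no H
  Total hydrogens = 13.

13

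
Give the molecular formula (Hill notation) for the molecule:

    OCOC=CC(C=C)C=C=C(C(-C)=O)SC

C12H16O3S

Heavy atoms from the SMILES: 12 C, 3 O, 1 S.
Implicit hydrogens by atom environment:
  5 × C: 1 H each → 5
  3 × C: no H
  2 × C: 3 H each → 6
  2 × C: 2 H each → 4
  2 × O: no H
  1 × O: 1 H
  1 × S: no H
  Total hydrogens = 16.
Molecular formula: C12H16O3S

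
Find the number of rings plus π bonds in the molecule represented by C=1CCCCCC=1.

Molecular formula from the SMILES: C7H12.
DoU = (2C + 2 + N − H − X)/2 = (2·7 + 2 + 0 − 12 − 0)/2 = 4/2 = 2.
(Structurally: 1 ring(s) + 1 π bond(s) = 2.)

2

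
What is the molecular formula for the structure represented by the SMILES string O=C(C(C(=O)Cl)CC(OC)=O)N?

Heavy atoms from the SMILES: 6 C, 1 Cl, 1 N, 4 O.
Implicit hydrogens by atom environment:
  4 × O: no H
  3 × C: no H
  1 × C: 3 H
  1 × C: 2 H
  1 × C: 1 H
  1 × Cl: no H
  1 × N: 2 H
  Total hydrogens = 8.
Molecular formula: C6H8ClNO4

C6H8ClNO4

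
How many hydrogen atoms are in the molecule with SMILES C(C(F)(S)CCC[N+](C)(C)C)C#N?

Hydrogens are implicit in SMILES; fill each atom to its normal valence:
  4 × C: 2 H each → 8
  3 × C: 3 H each → 9
  2 × C: no H
  1 × F: no H
  1 × N: no H
  1 × N (charge +1): no H
  1 × S: 1 H
  Total hydrogens = 18.

18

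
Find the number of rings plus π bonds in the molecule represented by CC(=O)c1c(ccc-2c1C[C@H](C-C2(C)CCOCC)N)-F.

6

Molecular formula from the SMILES: C17H24FNO2.
DoU = (2C + 2 + N − H − X)/2 = (2·17 + 2 + 1 − 24 − 1)/2 = 12/2 = 6.
(Structurally: 2 ring(s) + 4 π bond(s) = 6.)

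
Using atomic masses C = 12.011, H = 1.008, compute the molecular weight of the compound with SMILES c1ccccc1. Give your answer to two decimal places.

Molecular formula: C6H6.
M = 6×12.011 + 6×1.008 = 78.11 g/mol.

78.11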